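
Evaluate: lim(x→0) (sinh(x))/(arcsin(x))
This is a 0/0 indeterminate form.

Apply L'Hôpital's rule: differentiate numerator and denominator separately.
  f(x) = sinh(x)   ⇒   f'(x) = cosh(x)
  g(x) = asin(x)   ⇒   g'(x) = 1/sqrt(1 - x^2)
  lim(x→0) f'(x)/g'(x) = lim(x→0) (cosh(x))/(1/sqrt(1 - x^2))
  = 1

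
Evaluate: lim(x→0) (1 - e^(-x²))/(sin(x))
This is a 0/0 indeterminate form.

Apply L'Hôpital's rule: differentiate numerator and denominator separately.
  f(x) = 1 - e^(-x^2)   ⇒   f'(x) = 2·x·e^(-x^2)
  g(x) = sin(x)   ⇒   g'(x) = cos(x)
  lim(x→0) f'(x)/g'(x) = lim(x→0) (2·x·e^(-x^2))/(cos(x))
  = 0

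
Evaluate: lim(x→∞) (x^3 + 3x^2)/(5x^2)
This is an ∞/∞ indeterminate form.

Apply L'Hôpital's rule: differentiate numerator and denominator separately.
  f(x) = x^3 + 3·x^2   ⇒   f'(x) = 3·x^2 + 6·x
  g(x) = 5·x^2   ⇒   g'(x) = 10·x
  lim(x→∞) f'(x)/g'(x) = lim(x→∞) (3·x^2 + 6·x)/(10·x)
  = ∞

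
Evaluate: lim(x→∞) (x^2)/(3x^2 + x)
This is an ∞/∞ indeterminate form.

Apply L'Hôpital's rule: differentiate numerator and denominator separately.
  f(x) = x^2   ⇒   f'(x) = 2·x
  g(x) = 3·x^2 + x   ⇒   g'(x) = 6·x + 1
  lim(x→∞) f'(x)/g'(x) = lim(x→∞) (2·x)/(6·x + 1)
  = 1/3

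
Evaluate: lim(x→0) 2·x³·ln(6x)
This is a 0·∞ indeterminate form.

Rewrite 0·∞ as a quotient (0/0 or ∞/∞ form), then apply L'Hôpital's rule:
  lim(x→0) 2·x³·ln(6x) = 0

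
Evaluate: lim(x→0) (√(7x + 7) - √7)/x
This is a standard limit.

Factor or rationalize the expression:
  lim(x→0) (√(7x + 7) - √7)/x = sqrt(7)/2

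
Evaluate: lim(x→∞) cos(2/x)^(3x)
This is an exponential indeterminate form.

For exponential indeterminate forms, take the natural log:
  Let L = lim(x→∞) cos(2/x)^(3x)
  Then ln(L) = lim(x→∞) [exponent × ln(base)]
  Evaluate using L'Hôpital or standard limits, then exponentiate.
  L = 1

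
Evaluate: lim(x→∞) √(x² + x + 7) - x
This is an ∞-∞ indeterminate form.

Combine fractions or rationalize to convert ∞-∞ to 0/0 form:
  lim(x→∞) √(x² + x + 7) - x = 1/2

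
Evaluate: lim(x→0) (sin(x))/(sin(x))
This is a 0/0 indeterminate form.

Apply L'Hôpital's rule: differentiate numerator and denominator separately.
  f(x) = sin(x)   ⇒   f'(x) = cos(x)
  g(x) = sin(x)   ⇒   g'(x) = cos(x)
  lim(x→0) f'(x)/g'(x) = lim(x→0) (cos(x))/(cos(x))
  = 1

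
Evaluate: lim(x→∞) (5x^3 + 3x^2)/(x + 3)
This is an ∞/∞ indeterminate form.

Apply L'Hôpital's rule: differentiate numerator and denominator separately.
  f(x) = 5·x^3 + 3·x^2   ⇒   f'(x) = 15·x^2 + 6·x
  g(x) = x + 3   ⇒   g'(x) = 1
  lim(x→∞) f'(x)/g'(x) = lim(x→∞) (15·x^2 + 6·x)/(1)
  = ∞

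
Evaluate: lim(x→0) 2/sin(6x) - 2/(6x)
This is an ∞-∞ indeterminate form.

Combine fractions or rationalize to convert ∞-∞ to 0/0 form:
  lim(x→0) 2/sin(6x) - 2/(6x) = 0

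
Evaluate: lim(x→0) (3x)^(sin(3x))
This is an exponential indeterminate form.

For exponential indeterminate forms, take the natural log:
  Let L = lim(x→0) (3x)^(sin(3x))
  Then ln(L) = lim(x→0) [exponent × ln(base)]
  Evaluate using L'Hôpital or standard limits, then exponentiate.
  L = 1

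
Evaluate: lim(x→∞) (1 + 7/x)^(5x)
This is an exponential indeterminate form.

For exponential indeterminate forms, take the natural log:
  Let L = lim(x→∞) (1 + 7/x)^(5x)
  Then ln(L) = lim(x→∞) [exponent × ln(base)]
  Evaluate using L'Hôpital or standard limits, then exponentiate.
  L = e^(35)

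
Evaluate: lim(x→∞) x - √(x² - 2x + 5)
This is an ∞-∞ indeterminate form.

Combine fractions or rationalize to convert ∞-∞ to 0/0 form:
  lim(x→∞) x - √(x² - 2x + 5) = 1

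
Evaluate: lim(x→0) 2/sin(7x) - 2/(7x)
This is an ∞-∞ indeterminate form.

Combine fractions or rationalize to convert ∞-∞ to 0/0 form:
  lim(x→0) 2/sin(7x) - 2/(7x) = 0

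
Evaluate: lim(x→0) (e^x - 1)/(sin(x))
This is a 0/0 indeterminate form.

Apply L'Hôpital's rule: differentiate numerator and denominator separately.
  f(x) = e^(x) - 1   ⇒   f'(x) = e^(x)
  g(x) = sin(x)   ⇒   g'(x) = cos(x)
  lim(x→0) f'(x)/g'(x) = lim(x→0) (e^(x))/(cos(x))
  = 1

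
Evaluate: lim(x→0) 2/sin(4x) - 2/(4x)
This is an ∞-∞ indeterminate form.

Combine fractions or rationalize to convert ∞-∞ to 0/0 form:
  lim(x→0) 2/sin(4x) - 2/(4x) = 0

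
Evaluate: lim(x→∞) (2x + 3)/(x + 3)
This is an ∞/∞ indeterminate form.

Apply L'Hôpital's rule: differentiate numerator and denominator separately.
  f(x) = 2·x + 3   ⇒   f'(x) = 2
  g(x) = x + 3   ⇒   g'(x) = 1
  lim(x→∞) f'(x)/g'(x) = lim(x→∞) (2)/(1)
  = 2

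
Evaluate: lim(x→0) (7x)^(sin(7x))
This is an exponential indeterminate form.

For exponential indeterminate forms, take the natural log:
  Let L = lim(x→0) (7x)^(sin(7x))
  Then ln(L) = lim(x→0) [exponent × ln(base)]
  Evaluate using L'Hôpital or standard limits, then exponentiate.
  L = 1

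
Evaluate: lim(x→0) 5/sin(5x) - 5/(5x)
This is an ∞-∞ indeterminate form.

Combine fractions or rationalize to convert ∞-∞ to 0/0 form:
  lim(x→0) 5/sin(5x) - 5/(5x) = 0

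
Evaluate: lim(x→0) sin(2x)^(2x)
This is an exponential indeterminate form.

For exponential indeterminate forms, take the natural log:
  Let L = lim(x→0) sin(2x)^(2x)
  Then ln(L) = lim(x→0) [exponent × ln(base)]
  Evaluate using L'Hôpital or standard limits, then exponentiate.
  L = 1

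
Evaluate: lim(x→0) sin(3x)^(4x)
This is an exponential indeterminate form.

For exponential indeterminate forms, take the natural log:
  Let L = lim(x→0) sin(3x)^(4x)
  Then ln(L) = lim(x→0) [exponent × ln(base)]
  Evaluate using L'Hôpital or standard limits, then exponentiate.
  L = 1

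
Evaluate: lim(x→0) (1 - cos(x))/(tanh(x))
This is a 0/0 indeterminate form.

Apply L'Hôpital's rule: differentiate numerator and denominator separately.
  f(x) = 1 - cos(x)   ⇒   f'(x) = sin(x)
  g(x) = tanh(x)   ⇒   g'(x) = 1 - tanh(x)^2
  lim(x→0) f'(x)/g'(x) = lim(x→0) (sin(x))/(1 - tanh(x)^2)
  = 0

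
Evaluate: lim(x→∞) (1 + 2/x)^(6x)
This is an exponential indeterminate form.

For exponential indeterminate forms, take the natural log:
  Let L = lim(x→∞) (1 + 2/x)^(6x)
  Then ln(L) = lim(x→∞) [exponent × ln(base)]
  Evaluate using L'Hôpital or standard limits, then exponentiate.
  L = e^(12)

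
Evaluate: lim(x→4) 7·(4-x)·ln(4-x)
This is a 0·∞ indeterminate form.

Rewrite 0·∞ as a quotient (0/0 or ∞/∞ form), then apply L'Hôpital's rule:
  lim(x→4) 7·(4-x)·ln(4-x) = 0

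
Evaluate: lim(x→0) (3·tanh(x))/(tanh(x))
This is a 0/0 indeterminate form.

Apply L'Hôpital's rule: differentiate numerator and denominator separately.
  f(x) = 3·tanh(x)   ⇒   f'(x) = 3 - 3·tanh(x)^2
  g(x) = tanh(x)   ⇒   g'(x) = 1 - tanh(x)^2
  lim(x→0) f'(x)/g'(x) = lim(x→0) (3 - 3·tanh(x)^2)/(1 - tanh(x)^2)
  = 3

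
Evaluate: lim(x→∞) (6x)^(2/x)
This is an exponential indeterminate form.

For exponential indeterminate forms, take the natural log:
  Let L = lim(x→∞) (6x)^(2/x)
  Then ln(L) = lim(x→∞) [exponent × ln(base)]
  Evaluate using L'Hôpital or standard limits, then exponentiate.
  L = 1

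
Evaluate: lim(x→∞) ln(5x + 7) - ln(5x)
This is an ∞-∞ indeterminate form.

Combine fractions or rationalize to convert ∞-∞ to 0/0 form:
  lim(x→∞) ln(5x + 7) - ln(5x) = 0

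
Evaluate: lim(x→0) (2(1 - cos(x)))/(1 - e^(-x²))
This is a 0/0 indeterminate form.

Apply L'Hôpital's rule: differentiate numerator and denominator separately.
  f(x) = 2 - 2·cos(x)   ⇒   f'(x) = 2·sin(x)
  g(x) = 1 - e^(-x^2)   ⇒   g'(x) = 2·x·e^(-x^2)
  lim(x→0) f'(x)/g'(x) = lim(x→0) (2·sin(x))/(2·x·e^(-x^2))
  = 1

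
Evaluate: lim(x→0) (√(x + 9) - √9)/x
This is a standard limit.

Factor or rationalize the expression:
  lim(x→0) (√(x + 9) - √9)/x = 1/6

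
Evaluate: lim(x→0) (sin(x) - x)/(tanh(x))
This is a 0/0 indeterminate form.

Apply L'Hôpital's rule: differentiate numerator and denominator separately.
  f(x) = -x + sin(x)   ⇒   f'(x) = cos(x) - 1
  g(x) = tanh(x)   ⇒   g'(x) = 1 - tanh(x)^2
  lim(x→0) f'(x)/g'(x) = lim(x→0) (cos(x) - 1)/(1 - tanh(x)^2)
  = 0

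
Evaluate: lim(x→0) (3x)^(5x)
This is an exponential indeterminate form.

For exponential indeterminate forms, take the natural log:
  Let L = lim(x→0) (3x)^(5x)
  Then ln(L) = lim(x→0) [exponent × ln(base)]
  Evaluate using L'Hôpital or standard limits, then exponentiate.
  L = 1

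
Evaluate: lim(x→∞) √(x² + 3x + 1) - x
This is an ∞-∞ indeterminate form.

Combine fractions or rationalize to convert ∞-∞ to 0/0 form:
  lim(x→∞) √(x² + 3x + 1) - x = 3/2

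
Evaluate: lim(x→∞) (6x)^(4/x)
This is an exponential indeterminate form.

For exponential indeterminate forms, take the natural log:
  Let L = lim(x→∞) (6x)^(4/x)
  Then ln(L) = lim(x→∞) [exponent × ln(base)]
  Evaluate using L'Hôpital or standard limits, then exponentiate.
  L = 1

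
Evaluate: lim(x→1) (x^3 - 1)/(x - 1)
This is a standard limit.

Factor or rationalize the expression:
  lim(x→1) (x^3 - 1)/(x - 1) = 3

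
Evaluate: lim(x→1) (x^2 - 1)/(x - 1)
This is a standard limit.

Factor or rationalize the expression:
  lim(x→1) (x^2 - 1)/(x - 1) = 2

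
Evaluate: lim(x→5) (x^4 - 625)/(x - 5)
This is a standard limit.

Factor or rationalize the expression:
  lim(x→5) (x^4 - 625)/(x - 5) = 500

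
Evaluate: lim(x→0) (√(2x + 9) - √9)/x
This is a standard limit.

Factor or rationalize the expression:
  lim(x→0) (√(2x + 9) - √9)/x = 1/3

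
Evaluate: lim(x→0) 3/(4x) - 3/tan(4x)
This is an ∞-∞ indeterminate form.

Combine fractions or rationalize to convert ∞-∞ to 0/0 form:
  lim(x→0) 3/(4x) - 3/tan(4x) = 0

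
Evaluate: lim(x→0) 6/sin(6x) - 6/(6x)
This is an ∞-∞ indeterminate form.

Combine fractions or rationalize to convert ∞-∞ to 0/0 form:
  lim(x→0) 6/sin(6x) - 6/(6x) = 0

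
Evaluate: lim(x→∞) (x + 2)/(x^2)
This is an ∞/∞ indeterminate form.

Apply L'Hôpital's rule: differentiate numerator and denominator separately.
  f(x) = x + 2   ⇒   f'(x) = 1
  g(x) = x^2   ⇒   g'(x) = 2·x
  lim(x→∞) f'(x)/g'(x) = lim(x→∞) (1)/(2·x)
  = 0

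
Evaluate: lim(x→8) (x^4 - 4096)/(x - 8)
This is a standard limit.

Factor or rationalize the expression:
  lim(x→8) (x^4 - 4096)/(x - 8) = 2048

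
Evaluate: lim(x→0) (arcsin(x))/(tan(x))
This is a 0/0 indeterminate form.

Apply L'Hôpital's rule: differentiate numerator and denominator separately.
  f(x) = asin(x)   ⇒   f'(x) = 1/sqrt(1 - x^2)
  g(x) = tan(x)   ⇒   g'(x) = tan(x)^2 + 1
  lim(x→0) f'(x)/g'(x) = lim(x→0) (1/sqrt(1 - x^2))/(tan(x)^2 + 1)
  = 1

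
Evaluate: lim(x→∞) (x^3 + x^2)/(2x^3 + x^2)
This is an ∞/∞ indeterminate form.

Apply L'Hôpital's rule: differentiate numerator and denominator separately.
  f(x) = x^3 + x^2   ⇒   f'(x) = 3·x^2 + 2·x
  g(x) = 2·x^3 + x^2   ⇒   g'(x) = 6·x^2 + 2·x
  lim(x→∞) f'(x)/g'(x) = lim(x→∞) (3·x^2 + 2·x)/(6·x^2 + 2·x)
  = 1/2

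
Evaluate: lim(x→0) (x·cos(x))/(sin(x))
This is a 0/0 indeterminate form.

Apply L'Hôpital's rule: differentiate numerator and denominator separately.
  f(x) = x·cos(x)   ⇒   f'(x) = -x·sin(x) + cos(x)
  g(x) = sin(x)   ⇒   g'(x) = cos(x)
  lim(x→0) f'(x)/g'(x) = lim(x→0) (-x·sin(x) + cos(x))/(cos(x))
  = 1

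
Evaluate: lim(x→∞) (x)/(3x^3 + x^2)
This is an ∞/∞ indeterminate form.

Apply L'Hôpital's rule: differentiate numerator and denominator separately.
  f(x) = x   ⇒   f'(x) = 1
  g(x) = 3·x^3 + x^2   ⇒   g'(x) = 9·x^2 + 2·x
  lim(x→∞) f'(x)/g'(x) = lim(x→∞) (1)/(9·x^2 + 2·x)
  = 0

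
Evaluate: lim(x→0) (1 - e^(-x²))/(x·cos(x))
This is a 0/0 indeterminate form.

Apply L'Hôpital's rule: differentiate numerator and denominator separately.
  f(x) = 1 - e^(-x^2)   ⇒   f'(x) = 2·x·e^(-x^2)
  g(x) = x·cos(x)   ⇒   g'(x) = -x·sin(x) + cos(x)
  lim(x→0) f'(x)/g'(x) = lim(x→0) (2·x·e^(-x^2))/(-x·sin(x) + cos(x))
  = 0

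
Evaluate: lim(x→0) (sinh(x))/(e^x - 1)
This is a 0/0 indeterminate form.

Apply L'Hôpital's rule: differentiate numerator and denominator separately.
  f(x) = sinh(x)   ⇒   f'(x) = cosh(x)
  g(x) = e^(x) - 1   ⇒   g'(x) = e^(x)
  lim(x→0) f'(x)/g'(x) = lim(x→0) (cosh(x))/(e^(x))
  = 1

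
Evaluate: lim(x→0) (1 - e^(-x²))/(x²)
This is a 0/0 indeterminate form.

Apply L'Hôpital's rule: differentiate numerator and denominator separately.
  f(x) = 1 - e^(-x^2)   ⇒   f'(x) = 2·x·e^(-x^2)
  g(x) = x^2   ⇒   g'(x) = 2·x
  lim(x→0) f'(x)/g'(x) = lim(x→0) (2·x·e^(-x^2))/(2·x)
  = 1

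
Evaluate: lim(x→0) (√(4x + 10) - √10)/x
This is a standard limit.

Factor or rationalize the expression:
  lim(x→0) (√(4x + 10) - √10)/x = sqrt(10)/5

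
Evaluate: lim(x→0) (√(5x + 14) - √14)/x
This is a standard limit.

Factor or rationalize the expression:
  lim(x→0) (√(5x + 14) - √14)/x = 5·sqrt(14)/28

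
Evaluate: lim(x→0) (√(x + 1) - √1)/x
This is a standard limit.

Factor or rationalize the expression:
  lim(x→0) (√(x + 1) - √1)/x = 1/2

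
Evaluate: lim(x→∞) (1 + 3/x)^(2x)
This is an exponential indeterminate form.

For exponential indeterminate forms, take the natural log:
  Let L = lim(x→∞) (1 + 3/x)^(2x)
  Then ln(L) = lim(x→∞) [exponent × ln(base)]
  Evaluate using L'Hôpital or standard limits, then exponentiate.
  L = e^(6)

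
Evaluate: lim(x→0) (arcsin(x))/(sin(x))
This is a 0/0 indeterminate form.

Apply L'Hôpital's rule: differentiate numerator and denominator separately.
  f(x) = asin(x)   ⇒   f'(x) = 1/sqrt(1 - x^2)
  g(x) = sin(x)   ⇒   g'(x) = cos(x)
  lim(x→0) f'(x)/g'(x) = lim(x→0) (1/sqrt(1 - x^2))/(cos(x))
  = 1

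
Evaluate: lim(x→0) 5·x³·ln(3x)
This is a 0·∞ indeterminate form.

Rewrite 0·∞ as a quotient (0/0 or ∞/∞ form), then apply L'Hôpital's rule:
  lim(x→0) 5·x³·ln(3x) = 0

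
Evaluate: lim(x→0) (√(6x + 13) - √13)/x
This is a standard limit.

Factor or rationalize the expression:
  lim(x→0) (√(6x + 13) - √13)/x = 3·sqrt(13)/13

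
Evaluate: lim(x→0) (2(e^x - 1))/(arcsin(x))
This is a 0/0 indeterminate form.

Apply L'Hôpital's rule: differentiate numerator and denominator separately.
  f(x) = 2·e^(x) - 2   ⇒   f'(x) = 2·e^(x)
  g(x) = asin(x)   ⇒   g'(x) = 1/sqrt(1 - x^2)
  lim(x→0) f'(x)/g'(x) = lim(x→0) (2·e^(x))/(1/sqrt(1 - x^2))
  = 2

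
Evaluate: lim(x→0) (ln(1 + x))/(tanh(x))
This is a 0/0 indeterminate form.

Apply L'Hôpital's rule: differentiate numerator and denominator separately.
  f(x) = ln(x + 1)   ⇒   f'(x) = 1/(x + 1)
  g(x) = tanh(x)   ⇒   g'(x) = 1 - tanh(x)^2
  lim(x→0) f'(x)/g'(x) = lim(x→0) (1/(x + 1))/(1 - tanh(x)^2)
  = 1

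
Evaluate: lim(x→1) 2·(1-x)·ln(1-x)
This is a 0·∞ indeterminate form.

Rewrite 0·∞ as a quotient (0/0 or ∞/∞ form), then apply L'Hôpital's rule:
  lim(x→1) 2·(1-x)·ln(1-x) = 0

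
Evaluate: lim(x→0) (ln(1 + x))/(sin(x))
This is a 0/0 indeterminate form.

Apply L'Hôpital's rule: differentiate numerator and denominator separately.
  f(x) = ln(x + 1)   ⇒   f'(x) = 1/(x + 1)
  g(x) = sin(x)   ⇒   g'(x) = cos(x)
  lim(x→0) f'(x)/g'(x) = lim(x→0) (1/(x + 1))/(cos(x))
  = 1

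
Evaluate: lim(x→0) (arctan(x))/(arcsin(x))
This is a 0/0 indeterminate form.

Apply L'Hôpital's rule: differentiate numerator and denominator separately.
  f(x) = atan(x)   ⇒   f'(x) = 1/(x^2 + 1)
  g(x) = asin(x)   ⇒   g'(x) = 1/sqrt(1 - x^2)
  lim(x→0) f'(x)/g'(x) = lim(x→0) (1/(x^2 + 1))/(1/sqrt(1 - x^2))
  = 1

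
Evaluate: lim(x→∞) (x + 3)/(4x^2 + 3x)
This is an ∞/∞ indeterminate form.

Apply L'Hôpital's rule: differentiate numerator and denominator separately.
  f(x) = x + 3   ⇒   f'(x) = 1
  g(x) = 4·x^2 + 3·x   ⇒   g'(x) = 8·x + 3
  lim(x→∞) f'(x)/g'(x) = lim(x→∞) (1)/(8·x + 3)
  = 0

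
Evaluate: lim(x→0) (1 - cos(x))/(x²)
This is a 0/0 indeterminate form.

Apply L'Hôpital's rule: differentiate numerator and denominator separately.
  f(x) = 1 - cos(x)   ⇒   f'(x) = sin(x)
  g(x) = x^2   ⇒   g'(x) = 2·x
  lim(x→0) f'(x)/g'(x) = lim(x→0) (sin(x))/(2·x)
  = 1/2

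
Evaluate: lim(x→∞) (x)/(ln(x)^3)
This is an ∞/∞ indeterminate form.

Apply L'Hôpital's rule: differentiate numerator and denominator separately.
  f(x) = x   ⇒   f'(x) = 1
  g(x) = ln(x)^3   ⇒   g'(x) = 3·ln(x)^2/x
  lim(x→∞) f'(x)/g'(x) = lim(x→∞) (1)/(3·ln(x)^2/x)
  = ∞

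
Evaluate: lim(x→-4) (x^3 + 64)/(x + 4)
This is a standard limit.

Factor or rationalize the expression:
  lim(x→-4) (x^3 + 64)/(x + 4) = 48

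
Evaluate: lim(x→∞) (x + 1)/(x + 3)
This is an ∞/∞ indeterminate form.

Apply L'Hôpital's rule: differentiate numerator and denominator separately.
  f(x) = x + 1   ⇒   f'(x) = 1
  g(x) = x + 3   ⇒   g'(x) = 1
  lim(x→∞) f'(x)/g'(x) = lim(x→∞) (1)/(1)
  = 1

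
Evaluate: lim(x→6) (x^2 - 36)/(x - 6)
This is a standard limit.

Factor or rationalize the expression:
  lim(x→6) (x^2 - 36)/(x - 6) = 12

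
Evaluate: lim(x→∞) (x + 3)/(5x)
This is an ∞/∞ indeterminate form.

Apply L'Hôpital's rule: differentiate numerator and denominator separately.
  f(x) = x + 3   ⇒   f'(x) = 1
  g(x) = 5·x   ⇒   g'(x) = 5
  lim(x→∞) f'(x)/g'(x) = lim(x→∞) (1)/(5)
  = 1/5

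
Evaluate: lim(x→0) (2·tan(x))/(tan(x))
This is a 0/0 indeterminate form.

Apply L'Hôpital's rule: differentiate numerator and denominator separately.
  f(x) = 2·tan(x)   ⇒   f'(x) = 2·tan(x)^2 + 2
  g(x) = tan(x)   ⇒   g'(x) = tan(x)^2 + 1
  lim(x→0) f'(x)/g'(x) = lim(x→0) (2·tan(x)^2 + 2)/(tan(x)^2 + 1)
  = 2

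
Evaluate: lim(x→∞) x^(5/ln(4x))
This is an exponential indeterminate form.

For exponential indeterminate forms, take the natural log:
  Let L = lim(x→∞) x^(5/ln(4x))
  Then ln(L) = lim(x→∞) [exponent × ln(base)]
  Evaluate using L'Hôpital or standard limits, then exponentiate.
  L = e^(5)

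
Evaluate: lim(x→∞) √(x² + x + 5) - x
This is an ∞-∞ indeterminate form.

Combine fractions or rationalize to convert ∞-∞ to 0/0 form:
  lim(x→∞) √(x² + x + 5) - x = 1/2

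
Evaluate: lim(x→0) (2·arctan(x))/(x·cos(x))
This is a 0/0 indeterminate form.

Apply L'Hôpital's rule: differentiate numerator and denominator separately.
  f(x) = 2·atan(x)   ⇒   f'(x) = 2/(x^2 + 1)
  g(x) = x·cos(x)   ⇒   g'(x) = -x·sin(x) + cos(x)
  lim(x→0) f'(x)/g'(x) = lim(x→0) (2/(x^2 + 1))/(-x·sin(x) + cos(x))
  = 2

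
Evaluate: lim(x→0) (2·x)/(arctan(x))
This is a 0/0 indeterminate form.

Apply L'Hôpital's rule: differentiate numerator and denominator separately.
  f(x) = 2·x   ⇒   f'(x) = 2
  g(x) = atan(x)   ⇒   g'(x) = 1/(x^2 + 1)
  lim(x→0) f'(x)/g'(x) = lim(x→0) (2)/(1/(x^2 + 1))
  = 2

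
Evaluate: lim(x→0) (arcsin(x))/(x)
This is a 0/0 indeterminate form.

Apply L'Hôpital's rule: differentiate numerator and denominator separately.
  f(x) = asin(x)   ⇒   f'(x) = 1/sqrt(1 - x^2)
  g(x) = x   ⇒   g'(x) = 1
  lim(x→0) f'(x)/g'(x) = lim(x→0) (1/sqrt(1 - x^2))/(1)
  = 1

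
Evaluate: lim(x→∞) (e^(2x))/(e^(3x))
This is an ∞/∞ indeterminate form.

Apply L'Hôpital's rule: differentiate numerator and denominator separately.
  f(x) = e^(2·x)   ⇒   f'(x) = 2·e^(2·x)
  g(x) = e^(3·x)   ⇒   g'(x) = 3·e^(3·x)
  lim(x→∞) f'(x)/g'(x) = lim(x→∞) (2·e^(2·x))/(3·e^(3·x))
  = 0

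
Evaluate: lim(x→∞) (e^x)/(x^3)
This is an ∞/∞ indeterminate form.

Apply L'Hôpital's rule: differentiate numerator and denominator separately.
  f(x) = e^(x)   ⇒   f'(x) = e^(x)
  g(x) = x^3   ⇒   g'(x) = 3·x^2
  lim(x→∞) f'(x)/g'(x) = lim(x→∞) (e^(x))/(3·x^2)
  = ∞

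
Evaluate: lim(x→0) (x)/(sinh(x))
This is a 0/0 indeterminate form.

Apply L'Hôpital's rule: differentiate numerator and denominator separately.
  f(x) = x   ⇒   f'(x) = 1
  g(x) = sinh(x)   ⇒   g'(x) = cosh(x)
  lim(x→0) f'(x)/g'(x) = lim(x→0) (1)/(cosh(x))
  = 1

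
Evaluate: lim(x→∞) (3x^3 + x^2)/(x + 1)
This is an ∞/∞ indeterminate form.

Apply L'Hôpital's rule: differentiate numerator and denominator separately.
  f(x) = 3·x^3 + x^2   ⇒   f'(x) = 9·x^2 + 2·x
  g(x) = x + 1   ⇒   g'(x) = 1
  lim(x→∞) f'(x)/g'(x) = lim(x→∞) (9·x^2 + 2·x)/(1)
  = ∞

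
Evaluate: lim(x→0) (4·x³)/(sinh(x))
This is a 0/0 indeterminate form.

Apply L'Hôpital's rule: differentiate numerator and denominator separately.
  f(x) = 4·x^3   ⇒   f'(x) = 12·x^2
  g(x) = sinh(x)   ⇒   g'(x) = cosh(x)
  lim(x→0) f'(x)/g'(x) = lim(x→0) (12·x^2)/(cosh(x))
  = 0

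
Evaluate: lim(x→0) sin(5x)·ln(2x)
This is a 0·∞ indeterminate form.

Rewrite 0·∞ as a quotient (0/0 or ∞/∞ form), then apply L'Hôpital's rule:
  lim(x→0) sin(5x)·ln(2x) = 0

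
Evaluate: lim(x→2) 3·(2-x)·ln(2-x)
This is a 0·∞ indeterminate form.

Rewrite 0·∞ as a quotient (0/0 or ∞/∞ form), then apply L'Hôpital's rule:
  lim(x→2) 3·(2-x)·ln(2-x) = 0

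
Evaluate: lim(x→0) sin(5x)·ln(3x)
This is a 0·∞ indeterminate form.

Rewrite 0·∞ as a quotient (0/0 or ∞/∞ form), then apply L'Hôpital's rule:
  lim(x→0) sin(5x)·ln(3x) = 0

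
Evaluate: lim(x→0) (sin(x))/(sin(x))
This is a 0/0 indeterminate form.

Apply L'Hôpital's rule: differentiate numerator and denominator separately.
  f(x) = sin(x)   ⇒   f'(x) = cos(x)
  g(x) = sin(x)   ⇒   g'(x) = cos(x)
  lim(x→0) f'(x)/g'(x) = lim(x→0) (cos(x))/(cos(x))
  = 1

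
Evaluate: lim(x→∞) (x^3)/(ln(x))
This is an ∞/∞ indeterminate form.

Apply L'Hôpital's rule: differentiate numerator and denominator separately.
  f(x) = x^3   ⇒   f'(x) = 3·x^2
  g(x) = ln(x)   ⇒   g'(x) = 1/x
  lim(x→∞) f'(x)/g'(x) = lim(x→∞) (3·x^2)/(1/x)
  = ∞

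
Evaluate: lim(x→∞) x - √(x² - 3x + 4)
This is an ∞-∞ indeterminate form.

Combine fractions or rationalize to convert ∞-∞ to 0/0 form:
  lim(x→∞) x - √(x² - 3x + 4) = 3/2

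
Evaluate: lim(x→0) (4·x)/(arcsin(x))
This is a 0/0 indeterminate form.

Apply L'Hôpital's rule: differentiate numerator and denominator separately.
  f(x) = 4·x   ⇒   f'(x) = 4
  g(x) = asin(x)   ⇒   g'(x) = 1/sqrt(1 - x^2)
  lim(x→0) f'(x)/g'(x) = lim(x→0) (4)/(1/sqrt(1 - x^2))
  = 4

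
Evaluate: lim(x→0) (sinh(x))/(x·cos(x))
This is a 0/0 indeterminate form.

Apply L'Hôpital's rule: differentiate numerator and denominator separately.
  f(x) = sinh(x)   ⇒   f'(x) = cosh(x)
  g(x) = x·cos(x)   ⇒   g'(x) = -x·sin(x) + cos(x)
  lim(x→0) f'(x)/g'(x) = lim(x→0) (cosh(x))/(-x·sin(x) + cos(x))
  = 1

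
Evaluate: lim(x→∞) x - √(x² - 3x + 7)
This is an ∞-∞ indeterminate form.

Combine fractions or rationalize to convert ∞-∞ to 0/0 form:
  lim(x→∞) x - √(x² - 3x + 7) = 3/2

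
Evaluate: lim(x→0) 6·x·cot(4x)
This is a 0·∞ indeterminate form.

Rewrite 0·∞ as a quotient (0/0 or ∞/∞ form), then apply L'Hôpital's rule:
  lim(x→0) 6·x·cot(4x) = 3/2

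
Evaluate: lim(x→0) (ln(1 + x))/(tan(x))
This is a 0/0 indeterminate form.

Apply L'Hôpital's rule: differentiate numerator and denominator separately.
  f(x) = ln(x + 1)   ⇒   f'(x) = 1/(x + 1)
  g(x) = tan(x)   ⇒   g'(x) = tan(x)^2 + 1
  lim(x→0) f'(x)/g'(x) = lim(x→0) (1/(x + 1))/(tan(x)^2 + 1)
  = 1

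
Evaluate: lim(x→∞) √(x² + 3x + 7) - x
This is an ∞-∞ indeterminate form.

Combine fractions or rationalize to convert ∞-∞ to 0/0 form:
  lim(x→∞) √(x² + 3x + 7) - x = 3/2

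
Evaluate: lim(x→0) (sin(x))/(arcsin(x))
This is a 0/0 indeterminate form.

Apply L'Hôpital's rule: differentiate numerator and denominator separately.
  f(x) = sin(x)   ⇒   f'(x) = cos(x)
  g(x) = asin(x)   ⇒   g'(x) = 1/sqrt(1 - x^2)
  lim(x→0) f'(x)/g'(x) = lim(x→0) (cos(x))/(1/sqrt(1 - x^2))
  = 1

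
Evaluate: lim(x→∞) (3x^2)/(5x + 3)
This is an ∞/∞ indeterminate form.

Apply L'Hôpital's rule: differentiate numerator and denominator separately.
  f(x) = 3·x^2   ⇒   f'(x) = 6·x
  g(x) = 5·x + 3   ⇒   g'(x) = 5
  lim(x→∞) f'(x)/g'(x) = lim(x→∞) (6·x)/(5)
  = ∞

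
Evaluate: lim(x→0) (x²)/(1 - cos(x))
This is a 0/0 indeterminate form.

Apply L'Hôpital's rule: differentiate numerator and denominator separately.
  f(x) = x^2   ⇒   f'(x) = 2·x
  g(x) = 1 - cos(x)   ⇒   g'(x) = sin(x)
  lim(x→0) f'(x)/g'(x) = lim(x→0) (2·x)/(sin(x))
  = 2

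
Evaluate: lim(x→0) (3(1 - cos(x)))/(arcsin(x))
This is a 0/0 indeterminate form.

Apply L'Hôpital's rule: differentiate numerator and denominator separately.
  f(x) = 3 - 3·cos(x)   ⇒   f'(x) = 3·sin(x)
  g(x) = asin(x)   ⇒   g'(x) = 1/sqrt(1 - x^2)
  lim(x→0) f'(x)/g'(x) = lim(x→0) (3·sin(x))/(1/sqrt(1 - x^2))
  = 0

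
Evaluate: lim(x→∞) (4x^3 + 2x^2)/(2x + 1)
This is an ∞/∞ indeterminate form.

Apply L'Hôpital's rule: differentiate numerator and denominator separately.
  f(x) = 4·x^3 + 2·x^2   ⇒   f'(x) = 12·x^2 + 4·x
  g(x) = 2·x + 1   ⇒   g'(x) = 2
  lim(x→∞) f'(x)/g'(x) = lim(x→∞) (12·x^2 + 4·x)/(2)
  = ∞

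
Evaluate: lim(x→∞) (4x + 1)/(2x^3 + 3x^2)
This is an ∞/∞ indeterminate form.

Apply L'Hôpital's rule: differentiate numerator and denominator separately.
  f(x) = 4·x + 1   ⇒   f'(x) = 4
  g(x) = 2·x^3 + 3·x^2   ⇒   g'(x) = 6·x^2 + 6·x
  lim(x→∞) f'(x)/g'(x) = lim(x→∞) (4)/(6·x^2 + 6·x)
  = 0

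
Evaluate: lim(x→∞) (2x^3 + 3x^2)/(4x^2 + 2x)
This is an ∞/∞ indeterminate form.

Apply L'Hôpital's rule: differentiate numerator and denominator separately.
  f(x) = 2·x^3 + 3·x^2   ⇒   f'(x) = 6·x^2 + 6·x
  g(x) = 4·x^2 + 2·x   ⇒   g'(x) = 8·x + 2
  lim(x→∞) f'(x)/g'(x) = lim(x→∞) (6·x^2 + 6·x)/(8·x + 2)
  = ∞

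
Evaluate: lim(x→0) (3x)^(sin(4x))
This is an exponential indeterminate form.

For exponential indeterminate forms, take the natural log:
  Let L = lim(x→0) (3x)^(sin(4x))
  Then ln(L) = lim(x→0) [exponent × ln(base)]
  Evaluate using L'Hôpital or standard limits, then exponentiate.
  L = 1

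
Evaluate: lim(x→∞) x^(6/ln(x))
This is an exponential indeterminate form.

For exponential indeterminate forms, take the natural log:
  Let L = lim(x→∞) x^(6/ln(x))
  Then ln(L) = lim(x→∞) [exponent × ln(base)]
  Evaluate using L'Hôpital or standard limits, then exponentiate.
  L = e^(6)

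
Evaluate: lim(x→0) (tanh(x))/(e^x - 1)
This is a 0/0 indeterminate form.

Apply L'Hôpital's rule: differentiate numerator and denominator separately.
  f(x) = tanh(x)   ⇒   f'(x) = 1 - tanh(x)^2
  g(x) = e^(x) - 1   ⇒   g'(x) = e^(x)
  lim(x→0) f'(x)/g'(x) = lim(x→0) (1 - tanh(x)^2)/(e^(x))
  = 1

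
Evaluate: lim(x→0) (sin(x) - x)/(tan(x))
This is a 0/0 indeterminate form.

Apply L'Hôpital's rule: differentiate numerator and denominator separately.
  f(x) = -x + sin(x)   ⇒   f'(x) = cos(x) - 1
  g(x) = tan(x)   ⇒   g'(x) = tan(x)^2 + 1
  lim(x→0) f'(x)/g'(x) = lim(x→0) (cos(x) - 1)/(tan(x)^2 + 1)
  = 0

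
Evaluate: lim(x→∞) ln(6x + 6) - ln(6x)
This is an ∞-∞ indeterminate form.

Combine fractions or rationalize to convert ∞-∞ to 0/0 form:
  lim(x→∞) ln(6x + 6) - ln(6x) = 0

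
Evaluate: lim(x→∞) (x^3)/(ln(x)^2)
This is an ∞/∞ indeterminate form.

Apply L'Hôpital's rule: differentiate numerator and denominator separately.
  f(x) = x^3   ⇒   f'(x) = 3·x^2
  g(x) = ln(x)^2   ⇒   g'(x) = 2·ln(x)/x
  lim(x→∞) f'(x)/g'(x) = lim(x→∞) (3·x^2)/(2·ln(x)/x)
  = ∞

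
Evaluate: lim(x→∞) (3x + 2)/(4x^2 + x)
This is an ∞/∞ indeterminate form.

Apply L'Hôpital's rule: differentiate numerator and denominator separately.
  f(x) = 3·x + 2   ⇒   f'(x) = 3
  g(x) = 4·x^2 + x   ⇒   g'(x) = 8·x + 1
  lim(x→∞) f'(x)/g'(x) = lim(x→∞) (3)/(8·x + 1)
  = 0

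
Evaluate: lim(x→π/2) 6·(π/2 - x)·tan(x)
This is a 0·∞ indeterminate form.

Rewrite 0·∞ as a quotient (0/0 or ∞/∞ form), then apply L'Hôpital's rule:
  lim(x→π/2) 6·(π/2 - x)·tan(x) = 6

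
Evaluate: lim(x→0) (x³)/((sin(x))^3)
This is a 0/0 indeterminate form.

Apply L'Hôpital's rule: differentiate numerator and denominator separately.
  f(x) = x^3   ⇒   f'(x) = 3·x^2
  g(x) = sin(x)^3   ⇒   g'(x) = 3·sin(x)^2·cos(x)
  lim(x→0) f'(x)/g'(x) = lim(x→0) (3·x^2)/(3·sin(x)^2·cos(x))
  = 1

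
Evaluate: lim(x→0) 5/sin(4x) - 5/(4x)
This is an ∞-∞ indeterminate form.

Combine fractions or rationalize to convert ∞-∞ to 0/0 form:
  lim(x→0) 5/sin(4x) - 5/(4x) = 0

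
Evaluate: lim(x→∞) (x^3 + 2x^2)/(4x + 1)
This is an ∞/∞ indeterminate form.

Apply L'Hôpital's rule: differentiate numerator and denominator separately.
  f(x) = x^3 + 2·x^2   ⇒   f'(x) = 3·x^2 + 4·x
  g(x) = 4·x + 1   ⇒   g'(x) = 4
  lim(x→∞) f'(x)/g'(x) = lim(x→∞) (3·x^2 + 4·x)/(4)
  = ∞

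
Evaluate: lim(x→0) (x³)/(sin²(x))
This is a 0/0 indeterminate form.

Apply L'Hôpital's rule: differentiate numerator and denominator separately.
  f(x) = x^3   ⇒   f'(x) = 3·x^2
  g(x) = sin(x)^2   ⇒   g'(x) = 2·sin(x)·cos(x)
  lim(x→0) f'(x)/g'(x) = lim(x→0) (3·x^2)/(2·sin(x)·cos(x))
  = 0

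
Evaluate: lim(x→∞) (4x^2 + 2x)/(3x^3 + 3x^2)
This is an ∞/∞ indeterminate form.

Apply L'Hôpital's rule: differentiate numerator and denominator separately.
  f(x) = 4·x^2 + 2·x   ⇒   f'(x) = 8·x + 2
  g(x) = 3·x^3 + 3·x^2   ⇒   g'(x) = 9·x^2 + 6·x
  lim(x→∞) f'(x)/g'(x) = lim(x→∞) (8·x + 2)/(9·x^2 + 6·x)
  = 0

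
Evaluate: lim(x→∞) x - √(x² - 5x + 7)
This is an ∞-∞ indeterminate form.

Combine fractions or rationalize to convert ∞-∞ to 0/0 form:
  lim(x→∞) x - √(x² - 5x + 7) = 5/2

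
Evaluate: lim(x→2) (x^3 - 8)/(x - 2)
This is a standard limit.

Factor or rationalize the expression:
  lim(x→2) (x^3 - 8)/(x - 2) = 12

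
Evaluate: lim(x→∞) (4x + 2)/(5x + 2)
This is an ∞/∞ indeterminate form.

Apply L'Hôpital's rule: differentiate numerator and denominator separately.
  f(x) = 4·x + 2   ⇒   f'(x) = 4
  g(x) = 5·x + 2   ⇒   g'(x) = 5
  lim(x→∞) f'(x)/g'(x) = lim(x→∞) (4)/(5)
  = 4/5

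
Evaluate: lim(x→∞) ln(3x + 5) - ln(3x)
This is an ∞-∞ indeterminate form.

Combine fractions or rationalize to convert ∞-∞ to 0/0 form:
  lim(x→∞) ln(3x + 5) - ln(3x) = 0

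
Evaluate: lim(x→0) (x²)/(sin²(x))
This is a 0/0 indeterminate form.

Apply L'Hôpital's rule: differentiate numerator and denominator separately.
  f(x) = x^2   ⇒   f'(x) = 2·x
  g(x) = sin(x)^2   ⇒   g'(x) = 2·sin(x)·cos(x)
  lim(x→0) f'(x)/g'(x) = lim(x→0) (2·x)/(2·sin(x)·cos(x))
  = 1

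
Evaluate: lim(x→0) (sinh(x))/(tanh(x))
This is a 0/0 indeterminate form.

Apply L'Hôpital's rule: differentiate numerator and denominator separately.
  f(x) = sinh(x)   ⇒   f'(x) = cosh(x)
  g(x) = tanh(x)   ⇒   g'(x) = 1 - tanh(x)^2
  lim(x→0) f'(x)/g'(x) = lim(x→0) (cosh(x))/(1 - tanh(x)^2)
  = 1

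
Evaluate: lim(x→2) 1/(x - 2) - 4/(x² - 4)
This is an ∞-∞ indeterminate form.

Combine fractions or rationalize to convert ∞-∞ to 0/0 form:
  lim(x→2) 1/(x - 2) - 4/(x² - 4) = 1/4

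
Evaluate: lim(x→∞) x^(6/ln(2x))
This is an exponential indeterminate form.

For exponential indeterminate forms, take the natural log:
  Let L = lim(x→∞) x^(6/ln(2x))
  Then ln(L) = lim(x→∞) [exponent × ln(base)]
  Evaluate using L'Hôpital or standard limits, then exponentiate.
  L = e^(6)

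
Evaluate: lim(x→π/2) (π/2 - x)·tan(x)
This is a 0·∞ indeterminate form.

Rewrite 0·∞ as a quotient (0/0 or ∞/∞ form), then apply L'Hôpital's rule:
  lim(x→π/2) (π/2 - x)·tan(x) = 1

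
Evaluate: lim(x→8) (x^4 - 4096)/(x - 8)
This is a standard limit.

Factor or rationalize the expression:
  lim(x→8) (x^4 - 4096)/(x - 8) = 2048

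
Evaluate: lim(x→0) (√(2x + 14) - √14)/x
This is a standard limit.

Factor or rationalize the expression:
  lim(x→0) (√(2x + 14) - √14)/x = sqrt(14)/14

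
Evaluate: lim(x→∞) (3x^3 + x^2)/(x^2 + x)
This is an ∞/∞ indeterminate form.

Apply L'Hôpital's rule: differentiate numerator and denominator separately.
  f(x) = 3·x^3 + x^2   ⇒   f'(x) = 9·x^2 + 2·x
  g(x) = x^2 + x   ⇒   g'(x) = 2·x + 1
  lim(x→∞) f'(x)/g'(x) = lim(x→∞) (9·x^2 + 2·x)/(2·x + 1)
  = ∞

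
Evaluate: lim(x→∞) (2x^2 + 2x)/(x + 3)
This is an ∞/∞ indeterminate form.

Apply L'Hôpital's rule: differentiate numerator and denominator separately.
  f(x) = 2·x^2 + 2·x   ⇒   f'(x) = 4·x + 2
  g(x) = x + 3   ⇒   g'(x) = 1
  lim(x→∞) f'(x)/g'(x) = lim(x→∞) (4·x + 2)/(1)
  = ∞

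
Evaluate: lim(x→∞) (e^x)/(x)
This is an ∞/∞ indeterminate form.

Apply L'Hôpital's rule: differentiate numerator and denominator separately.
  f(x) = e^(x)   ⇒   f'(x) = e^(x)
  g(x) = x   ⇒   g'(x) = 1
  lim(x→∞) f'(x)/g'(x) = lim(x→∞) (e^(x))/(1)
  = ∞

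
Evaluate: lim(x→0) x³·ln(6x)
This is a 0·∞ indeterminate form.

Rewrite 0·∞ as a quotient (0/0 or ∞/∞ form), then apply L'Hôpital's rule:
  lim(x→0) x³·ln(6x) = 0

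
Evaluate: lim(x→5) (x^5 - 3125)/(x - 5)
This is a standard limit.

Factor or rationalize the expression:
  lim(x→5) (x^5 - 3125)/(x - 5) = 3125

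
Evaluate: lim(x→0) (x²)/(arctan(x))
This is a 0/0 indeterminate form.

Apply L'Hôpital's rule: differentiate numerator and denominator separately.
  f(x) = x^2   ⇒   f'(x) = 2·x
  g(x) = atan(x)   ⇒   g'(x) = 1/(x^2 + 1)
  lim(x→0) f'(x)/g'(x) = lim(x→0) (2·x)/(1/(x^2 + 1))
  = 0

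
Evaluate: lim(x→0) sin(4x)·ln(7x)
This is a 0·∞ indeterminate form.

Rewrite 0·∞ as a quotient (0/0 or ∞/∞ form), then apply L'Hôpital's rule:
  lim(x→0) sin(4x)·ln(7x) = 0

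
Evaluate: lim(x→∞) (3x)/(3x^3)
This is an ∞/∞ indeterminate form.

Apply L'Hôpital's rule: differentiate numerator and denominator separately.
  f(x) = 3·x   ⇒   f'(x) = 3
  g(x) = 3·x^3   ⇒   g'(x) = 9·x^2
  lim(x→∞) f'(x)/g'(x) = lim(x→∞) (3)/(9·x^2)
  = 0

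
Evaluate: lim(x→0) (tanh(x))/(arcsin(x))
This is a 0/0 indeterminate form.

Apply L'Hôpital's rule: differentiate numerator and denominator separately.
  f(x) = tanh(x)   ⇒   f'(x) = 1 - tanh(x)^2
  g(x) = asin(x)   ⇒   g'(x) = 1/sqrt(1 - x^2)
  lim(x→0) f'(x)/g'(x) = lim(x→0) (1 - tanh(x)^2)/(1/sqrt(1 - x^2))
  = 1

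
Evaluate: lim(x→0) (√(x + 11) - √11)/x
This is a standard limit.

Factor or rationalize the expression:
  lim(x→0) (√(x + 11) - √11)/x = sqrt(11)/22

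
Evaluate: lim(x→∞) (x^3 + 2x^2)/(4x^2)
This is an ∞/∞ indeterminate form.

Apply L'Hôpital's rule: differentiate numerator and denominator separately.
  f(x) = x^3 + 2·x^2   ⇒   f'(x) = 3·x^2 + 4·x
  g(x) = 4·x^2   ⇒   g'(x) = 8·x
  lim(x→∞) f'(x)/g'(x) = lim(x→∞) (3·x^2 + 4·x)/(8·x)
  = ∞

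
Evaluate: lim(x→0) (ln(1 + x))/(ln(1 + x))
This is a 0/0 indeterminate form.

Apply L'Hôpital's rule: differentiate numerator and denominator separately.
  f(x) = ln(x + 1)   ⇒   f'(x) = 1/(x + 1)
  g(x) = ln(x + 1)   ⇒   g'(x) = 1/(x + 1)
  lim(x→0) f'(x)/g'(x) = lim(x→0) (1/(x + 1))/(1/(x + 1))
  = 1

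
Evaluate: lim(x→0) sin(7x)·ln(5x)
This is a 0·∞ indeterminate form.

Rewrite 0·∞ as a quotient (0/0 or ∞/∞ form), then apply L'Hôpital's rule:
  lim(x→0) sin(7x)·ln(5x) = 0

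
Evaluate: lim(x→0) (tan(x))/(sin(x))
This is a 0/0 indeterminate form.

Apply L'Hôpital's rule: differentiate numerator and denominator separately.
  f(x) = tan(x)   ⇒   f'(x) = tan(x)^2 + 1
  g(x) = sin(x)   ⇒   g'(x) = cos(x)
  lim(x→0) f'(x)/g'(x) = lim(x→0) (tan(x)^2 + 1)/(cos(x))
  = 1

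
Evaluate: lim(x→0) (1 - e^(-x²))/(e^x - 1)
This is a 0/0 indeterminate form.

Apply L'Hôpital's rule: differentiate numerator and denominator separately.
  f(x) = 1 - e^(-x^2)   ⇒   f'(x) = 2·x·e^(-x^2)
  g(x) = e^(x) - 1   ⇒   g'(x) = e^(x)
  lim(x→0) f'(x)/g'(x) = lim(x→0) (2·x·e^(-x^2))/(e^(x))
  = 0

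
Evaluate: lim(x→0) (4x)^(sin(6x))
This is an exponential indeterminate form.

For exponential indeterminate forms, take the natural log:
  Let L = lim(x→0) (4x)^(sin(6x))
  Then ln(L) = lim(x→0) [exponent × ln(base)]
  Evaluate using L'Hôpital or standard limits, then exponentiate.
  L = 1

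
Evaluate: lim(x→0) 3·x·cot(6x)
This is a 0·∞ indeterminate form.

Rewrite 0·∞ as a quotient (0/0 or ∞/∞ form), then apply L'Hôpital's rule:
  lim(x→0) 3·x·cot(6x) = 1/2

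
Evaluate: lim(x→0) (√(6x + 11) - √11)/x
This is a standard limit.

Factor or rationalize the expression:
  lim(x→0) (√(6x + 11) - √11)/x = 3·sqrt(11)/11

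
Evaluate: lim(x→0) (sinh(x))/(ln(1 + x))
This is a 0/0 indeterminate form.

Apply L'Hôpital's rule: differentiate numerator and denominator separately.
  f(x) = sinh(x)   ⇒   f'(x) = cosh(x)
  g(x) = ln(x + 1)   ⇒   g'(x) = 1/(x + 1)
  lim(x→0) f'(x)/g'(x) = lim(x→0) (cosh(x))/(1/(x + 1))
  = 1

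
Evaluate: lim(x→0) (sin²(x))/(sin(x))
This is a 0/0 indeterminate form.

Apply L'Hôpital's rule: differentiate numerator and denominator separately.
  f(x) = sin(x)^2   ⇒   f'(x) = 2·sin(x)·cos(x)
  g(x) = sin(x)   ⇒   g'(x) = cos(x)
  lim(x→0) f'(x)/g'(x) = lim(x→0) (2·sin(x)·cos(x))/(cos(x))
  = 0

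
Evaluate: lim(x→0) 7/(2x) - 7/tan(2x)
This is an ∞-∞ indeterminate form.

Combine fractions or rationalize to convert ∞-∞ to 0/0 form:
  lim(x→0) 7/(2x) - 7/tan(2x) = 0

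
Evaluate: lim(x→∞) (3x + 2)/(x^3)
This is an ∞/∞ indeterminate form.

Apply L'Hôpital's rule: differentiate numerator and denominator separately.
  f(x) = 3·x + 2   ⇒   f'(x) = 3
  g(x) = x^3   ⇒   g'(x) = 3·x^2
  lim(x→∞) f'(x)/g'(x) = lim(x→∞) (3)/(3·x^2)
  = 0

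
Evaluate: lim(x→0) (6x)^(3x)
This is an exponential indeterminate form.

For exponential indeterminate forms, take the natural log:
  Let L = lim(x→0) (6x)^(3x)
  Then ln(L) = lim(x→0) [exponent × ln(base)]
  Evaluate using L'Hôpital or standard limits, then exponentiate.
  L = 1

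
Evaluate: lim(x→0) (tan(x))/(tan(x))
This is a 0/0 indeterminate form.

Apply L'Hôpital's rule: differentiate numerator and denominator separately.
  f(x) = tan(x)   ⇒   f'(x) = tan(x)^2 + 1
  g(x) = tan(x)   ⇒   g'(x) = tan(x)^2 + 1
  lim(x→0) f'(x)/g'(x) = lim(x→0) (tan(x)^2 + 1)/(tan(x)^2 + 1)
  = 1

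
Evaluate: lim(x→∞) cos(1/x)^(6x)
This is an exponential indeterminate form.

For exponential indeterminate forms, take the natural log:
  Let L = lim(x→∞) cos(1/x)^(6x)
  Then ln(L) = lim(x→∞) [exponent × ln(base)]
  Evaluate using L'Hôpital or standard limits, then exponentiate.
  L = 1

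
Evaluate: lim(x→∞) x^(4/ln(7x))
This is an exponential indeterminate form.

For exponential indeterminate forms, take the natural log:
  Let L = lim(x→∞) x^(4/ln(7x))
  Then ln(L) = lim(x→∞) [exponent × ln(base)]
  Evaluate using L'Hôpital or standard limits, then exponentiate.
  L = e^(4)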